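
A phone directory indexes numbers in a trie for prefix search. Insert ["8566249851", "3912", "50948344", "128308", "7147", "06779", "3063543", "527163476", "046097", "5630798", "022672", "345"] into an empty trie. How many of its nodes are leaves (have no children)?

12

Leaves are exactly the stored words that no other stored word extends.
Those words: "022672", "046097", "06779", "128308", "3063543", "345", "3912", "50948344", "527163476", "5630798", "7147", "8566249851"
Leaf count: 12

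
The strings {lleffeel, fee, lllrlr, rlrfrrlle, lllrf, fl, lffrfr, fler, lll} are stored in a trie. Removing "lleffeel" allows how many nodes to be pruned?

Walk "lleffeel" from the leaf back toward the root, removing each node that no remaining word uses.
The suffix "effeel" (6 nodes) is used only by "lleffeel"; the node for "ll" still has the child "l", so pruning stops there.
Nodes removed: 6

6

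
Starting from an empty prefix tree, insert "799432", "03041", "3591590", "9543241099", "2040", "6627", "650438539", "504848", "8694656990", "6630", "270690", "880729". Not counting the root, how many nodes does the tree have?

72

For each word, the new-node count is its length minus the longest prefix already in the trie:
  "799432" → 6 new (7, 9, 9, 4, 3, 2)
  "03041" → 5 new (0, 3, 0, 4, 1)
  "3591590" → 7 new (3, 5, 9, 1, 5, 9, 0)
  "9543241099" → 10 new (9, 5, 4, 3, 2, 4, 1, 0, 9, 9)
  "2040" → 4 new (2, 0, 4, 0)
  "6627" → 4 new (6, 6, 2, 7)
  "650438539" → prefix "6" already present; 8 new (5, 0, 4, 3, 8, 5, 3, 9)
  "504848" → 6 new (5, 0, 4, 8, 4, 8)
  "8694656990" → 10 new (8, 6, 9, 4, 6, 5, 6, 9, 9, 0)
  "6630" → prefix "66" already present; 2 new (3, 0)
  "270690" → prefix "2" already present; 5 new (7, 0, 6, 9, 0)
  "880729" → prefix "8" already present; 5 new (8, 0, 7, 2, 9)
Total nodes = 6 + 5 + 7 + 10 + 4 + 4 + 8 + 6 + 10 + 2 + 5 + 5 = 72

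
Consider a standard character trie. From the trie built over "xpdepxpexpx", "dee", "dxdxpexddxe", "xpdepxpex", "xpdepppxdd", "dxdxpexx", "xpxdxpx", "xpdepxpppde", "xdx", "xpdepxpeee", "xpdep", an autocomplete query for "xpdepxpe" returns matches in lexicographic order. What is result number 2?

xpdepxpex

Words with prefix "xpdepxpe", in lexicographic order: "xpdepxpeee", "xpdepxpex", "xpdepxpexpx"
Position 2: xpdepxpex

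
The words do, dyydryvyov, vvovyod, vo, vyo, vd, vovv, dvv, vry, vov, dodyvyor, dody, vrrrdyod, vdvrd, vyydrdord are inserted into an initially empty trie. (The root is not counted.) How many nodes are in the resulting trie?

50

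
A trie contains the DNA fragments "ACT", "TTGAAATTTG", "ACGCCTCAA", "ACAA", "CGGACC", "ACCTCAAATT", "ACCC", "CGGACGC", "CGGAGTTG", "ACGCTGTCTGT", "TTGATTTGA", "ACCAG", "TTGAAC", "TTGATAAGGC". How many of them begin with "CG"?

3

Traverse to the node for "CG", then collect every word in that subtree.
Words under "CG": CGGACC, CGGACGC, CGGAGTTG
Count: 3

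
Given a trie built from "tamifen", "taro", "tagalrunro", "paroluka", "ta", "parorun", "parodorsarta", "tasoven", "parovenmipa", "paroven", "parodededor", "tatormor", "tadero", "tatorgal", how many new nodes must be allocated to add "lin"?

No existing word starts with "l", so every character of "lin" needs a new node.
3 − 0 = 3 new nodes.

3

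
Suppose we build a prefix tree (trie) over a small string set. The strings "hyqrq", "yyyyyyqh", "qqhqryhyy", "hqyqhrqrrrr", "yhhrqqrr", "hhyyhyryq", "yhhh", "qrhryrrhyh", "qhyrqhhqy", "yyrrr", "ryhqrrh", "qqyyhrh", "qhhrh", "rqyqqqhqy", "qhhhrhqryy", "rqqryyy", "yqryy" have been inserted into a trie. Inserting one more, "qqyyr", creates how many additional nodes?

"qqyy" is already a path in the trie; the remaining "r" must be added.
New nodes needed: |"qqyyr"| − 4 = 5 − 4 = 1.

1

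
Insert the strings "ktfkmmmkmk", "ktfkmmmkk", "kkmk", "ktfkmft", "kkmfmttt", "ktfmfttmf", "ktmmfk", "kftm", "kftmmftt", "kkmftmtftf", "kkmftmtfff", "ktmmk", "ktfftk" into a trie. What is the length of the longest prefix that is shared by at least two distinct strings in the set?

8

Equivalently: take the maximum, over all pairs, of their longest common prefix length.
"kkmftmtfff" and "kkmftmtftf" agree on "kkmftmtf" (8 characters) before diverging; nothing deeper is shared.
Longest shared-prefix length: 8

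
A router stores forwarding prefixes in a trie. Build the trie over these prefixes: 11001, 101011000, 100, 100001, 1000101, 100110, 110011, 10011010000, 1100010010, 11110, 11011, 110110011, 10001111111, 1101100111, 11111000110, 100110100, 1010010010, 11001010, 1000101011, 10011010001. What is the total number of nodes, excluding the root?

71

For each word, the new-node count is its length minus the longest prefix already in the trie:
  "11001" → 5 new (1, 1, 0, 0, 1)
  "101011000" → prefix "1" already present; 8 new (0, 1, 0, 1, 1, 0, 0, 0)
  "100" → prefix "10" already present; 1 new (0)
  "100001" → prefix "100" already present; 3 new (0, 0, 1)
  "1000101" → prefix "1000" already present; 3 new (1, 0, 1)
  "100110" → prefix "100" already present; 3 new (1, 1, 0)
  "110011" → prefix "11001" already present; 1 new (1)
  "10011010000" → prefix "100110" already present; 5 new (1, 0, 0, 0, 0)
  "1100010010" → prefix "1100" already present; 6 new (0, 1, 0, 0, 1, 0)
  "11110" → prefix "11" already present; 3 new (1, 1, 0)
  "11011" → prefix "110" already present; 2 new (1, 1)
  "110110011" → prefix "11011" already present; 4 new (0, 0, 1, 1)
  "10001111111" → prefix "10001" already present; 6 new (1, 1, 1, 1, 1, 1)
  "1101100111" → prefix "110110011" already present; 1 new (1)
  "11111000110" → prefix "1111" already present; 7 new (1, 0, 0, 0, 1, 1, 0)
  "100110100" → prefix "100110100" already present; 0 new (none)
  "1010010010" → prefix "1010" already present; 6 new (0, 1, 0, 0, 1, 0)
  "11001010" → prefix "11001" already present; 3 new (0, 1, 0)
  "1000101011" → prefix "1000101" already present; 3 new (0, 1, 1)
  "10011010001" → prefix "1001101000" already present; 1 new (1)
Total nodes = 5 + 8 + 1 + 3 + 3 + 3 + 1 + 5 + 6 + 3 + 2 + 4 + 6 + 1 + 7 + 0 + 6 + 3 + 3 + 1 = 71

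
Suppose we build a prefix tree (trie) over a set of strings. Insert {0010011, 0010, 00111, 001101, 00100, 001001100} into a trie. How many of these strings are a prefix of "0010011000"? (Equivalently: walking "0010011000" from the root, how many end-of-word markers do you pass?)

Walk "0010011000" from the root; an end-of-word marker is hit whenever a stored word is a prefix of "0010011000".
Prefixes of the query that are stored words: "0010", "00100", "0010011", "001001100"
Count: 4

4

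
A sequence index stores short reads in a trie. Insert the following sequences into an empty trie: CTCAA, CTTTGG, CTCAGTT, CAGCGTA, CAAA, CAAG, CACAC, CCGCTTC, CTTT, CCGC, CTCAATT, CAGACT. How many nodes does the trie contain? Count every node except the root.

Count nodes per top-level branch (shared prefixes stored once):
  'C'-branch (CAAA, CAAG, CACAC, CAGACT, CAGCGTA, CCGC, CCGCTTC, CTCAA, CTCAATT, CTCAGTT, CTTT, CTTTGG): 35 nodes
Sum: 35

35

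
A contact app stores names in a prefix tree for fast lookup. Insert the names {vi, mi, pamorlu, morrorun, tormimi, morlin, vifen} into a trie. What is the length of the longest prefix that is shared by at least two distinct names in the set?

3

Look for the deepest trie node that still has at least two words in its subtree.
"morlin" and "morrorun" agree on "mor" (3 characters) before diverging; nothing deeper is shared.
Longest shared-prefix length: 3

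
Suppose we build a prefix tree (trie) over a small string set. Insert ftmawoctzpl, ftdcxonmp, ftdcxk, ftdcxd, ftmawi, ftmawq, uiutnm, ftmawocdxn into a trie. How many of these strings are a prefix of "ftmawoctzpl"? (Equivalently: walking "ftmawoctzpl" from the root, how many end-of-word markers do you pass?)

1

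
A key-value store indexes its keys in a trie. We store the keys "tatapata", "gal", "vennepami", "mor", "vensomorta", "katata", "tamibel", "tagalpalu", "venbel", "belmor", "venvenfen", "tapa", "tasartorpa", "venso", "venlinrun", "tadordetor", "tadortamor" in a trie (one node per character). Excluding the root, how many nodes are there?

Count nodes per top-level branch (shared prefixes stored once):
  'b'-branch (belmor): 6 nodes
  'g'-branch (gal): 3 nodes
  'k'-branch (katata): 6 nodes
  'm'-branch (mor): 3 nodes
  't'-branch (tadordetor, tadortamor, tagalpalu, tamibel, tapa, tasartorpa, tatapata): 43 nodes
  'v'-branch (venbel, venlinrun, vennepami, venso, vensomorta, venvenfen): 31 nodes
Sum: 92

92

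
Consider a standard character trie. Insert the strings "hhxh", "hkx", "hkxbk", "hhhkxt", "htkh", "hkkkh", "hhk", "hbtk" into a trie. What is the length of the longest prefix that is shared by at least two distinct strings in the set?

Equivalently: take the maximum, over all pairs, of their longest common prefix length.
e.g. "hkx" and "hkxbk" share the prefix "hkx" of length 3; no pair shares a longer one.
Longest shared-prefix length: 3

3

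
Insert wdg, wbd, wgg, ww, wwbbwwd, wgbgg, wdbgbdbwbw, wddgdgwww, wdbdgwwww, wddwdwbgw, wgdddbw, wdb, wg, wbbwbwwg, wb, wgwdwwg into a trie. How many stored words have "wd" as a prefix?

6

Traverse to the node for "wd", then collect every word in that subtree.
Matches: "wdb", "wdbdgwwww", "wdbgbdbwbw", "wddgdgwww", "wddwdwbgw", "wdg"
Count: 6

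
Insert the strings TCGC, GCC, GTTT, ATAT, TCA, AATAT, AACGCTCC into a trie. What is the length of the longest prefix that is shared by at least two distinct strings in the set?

The deepest shared node is where two words last agree before diverging.
e.g. "AACGCTCC" and "AATAT" share the prefix "AA" of length 2; no pair shares a longer one.
Longest shared-prefix length: 2

2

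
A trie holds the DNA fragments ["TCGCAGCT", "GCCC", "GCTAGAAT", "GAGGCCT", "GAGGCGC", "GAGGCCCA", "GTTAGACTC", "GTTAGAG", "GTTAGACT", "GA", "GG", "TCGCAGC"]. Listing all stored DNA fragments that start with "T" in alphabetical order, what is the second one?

TCGCAGCT

DFS of the "T" subtree visits, in order: "TCGCAGC", "TCGCAGCT"
The 2nd is TCGCAGCT.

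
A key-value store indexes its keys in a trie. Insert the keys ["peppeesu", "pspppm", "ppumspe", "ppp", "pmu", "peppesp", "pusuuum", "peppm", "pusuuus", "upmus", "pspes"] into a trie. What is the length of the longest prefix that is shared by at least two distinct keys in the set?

6

Equivalently: take the maximum, over all pairs, of their longest common prefix length.
e.g. "pusuuum" and "pusuuus" share the prefix "pusuuu" of length 6; no pair shares a longer one.
Longest shared-prefix length: 6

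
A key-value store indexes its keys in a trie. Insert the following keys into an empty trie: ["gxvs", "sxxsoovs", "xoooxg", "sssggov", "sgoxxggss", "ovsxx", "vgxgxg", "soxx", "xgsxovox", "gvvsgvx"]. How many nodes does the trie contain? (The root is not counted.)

59

Trace insertions, counting only characters that open a new branch:
  "gxvs" → 4 new (g, x, v, s)
  "sxxsoovs" → 8 new (s, x, x, s, o, o, v, s)
  "xoooxg" → 6 new (x, o, o, o, x, g)
  "sssggov" → prefix "s" already present; 6 new (s, s, g, g, o, v)
  "sgoxxggss" → prefix "s" already present; 8 new (g, o, x, x, g, g, s, s)
  "ovsxx" → 5 new (o, v, s, x, x)
  "vgxgxg" → 6 new (v, g, x, g, x, g)
  "soxx" → prefix "s" already present; 3 new (o, x, x)
  "xgsxovox" → prefix "x" already present; 7 new (g, s, x, o, v, o, x)
  "gvvsgvx" → prefix "g" already present; 6 new (v, v, s, g, v, x)
Total nodes = 4 + 8 + 6 + 6 + 8 + 5 + 6 + 3 + 7 + 6 = 59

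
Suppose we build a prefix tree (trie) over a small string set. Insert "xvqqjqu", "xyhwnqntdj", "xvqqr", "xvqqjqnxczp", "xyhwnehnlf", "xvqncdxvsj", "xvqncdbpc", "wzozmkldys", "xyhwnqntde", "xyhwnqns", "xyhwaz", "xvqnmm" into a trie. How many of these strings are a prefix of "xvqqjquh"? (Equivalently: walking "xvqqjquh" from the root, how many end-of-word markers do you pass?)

Traverse "xvqqjquh" character by character; count nodes along the way that are marked as word ends.
Prefixes of the query that are stored words: "xvqqjqu"
Count: 1

1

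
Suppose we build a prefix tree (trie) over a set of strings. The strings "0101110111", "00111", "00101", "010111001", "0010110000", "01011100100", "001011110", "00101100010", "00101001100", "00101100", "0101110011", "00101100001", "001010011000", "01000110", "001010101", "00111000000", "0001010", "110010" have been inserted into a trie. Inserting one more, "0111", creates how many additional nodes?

Walking "0111" from the root, the first 2 characters ("01") follow existing edges; "1" is the first miss.
New nodes needed: |"0111"| − 2 = 4 − 2 = 2.

2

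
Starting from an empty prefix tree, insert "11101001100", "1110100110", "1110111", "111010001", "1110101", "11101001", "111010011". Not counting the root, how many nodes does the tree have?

16

Count nodes per top-level branch (shared prefixes stored once):
  '1'-branch (111010001, 11101001, 111010011, 1110100110, 11101001100, 1110101, 1110111): 16 nodes
Sum: 16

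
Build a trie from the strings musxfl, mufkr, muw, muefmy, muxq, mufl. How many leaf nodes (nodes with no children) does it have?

6

A leaf is a node with no children — equivalently, the end of a word that is not a proper prefix of any other stored word.
Those words: "muefmy", "mufkr", "mufl", "musxfl", "muw", "muxq"
Leaf count: 6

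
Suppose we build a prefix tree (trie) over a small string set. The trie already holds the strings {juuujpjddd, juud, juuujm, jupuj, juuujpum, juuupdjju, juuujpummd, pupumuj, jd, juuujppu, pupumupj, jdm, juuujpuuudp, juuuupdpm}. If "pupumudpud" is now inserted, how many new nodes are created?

4

Walking "pupumudpud" from the root, the first 6 characters ("pupumu") follow existing edges; "d" is the first miss.
New nodes needed: |"pupumudpud"| − 6 = 10 − 6 = 4.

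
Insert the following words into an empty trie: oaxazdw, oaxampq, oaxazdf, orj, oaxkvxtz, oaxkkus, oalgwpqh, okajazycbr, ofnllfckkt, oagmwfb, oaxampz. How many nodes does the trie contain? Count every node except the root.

51

Trace insertions, counting only characters that open a new branch:
  "oaxazdw" → 7 new (o, a, x, a, z, d, w)
  "oaxampq" → prefix "oaxa" already present; 3 new (m, p, q)
  "oaxazdf" → prefix "oaxazd" already present; 1 new (f)
  "orj" → prefix "o" already present; 2 new (r, j)
  "oaxkvxtz" → prefix "oax" already present; 5 new (k, v, x, t, z)
  "oaxkkus" → prefix "oaxk" already present; 3 new (k, u, s)
  "oalgwpqh" → prefix "oa" already present; 6 new (l, g, w, p, q, h)
  "okajazycbr" → prefix "o" already present; 9 new (k, a, j, a, z, y, c, b, r)
  "ofnllfckkt" → prefix "o" already present; 9 new (f, n, l, l, f, c, k, k, t)
  "oagmwfb" → prefix "oa" already present; 5 new (g, m, w, f, b)
  "oaxampz" → prefix "oaxamp" already present; 1 new (z)
Total nodes = 7 + 3 + 1 + 2 + 5 + 3 + 6 + 9 + 9 + 5 + 1 = 51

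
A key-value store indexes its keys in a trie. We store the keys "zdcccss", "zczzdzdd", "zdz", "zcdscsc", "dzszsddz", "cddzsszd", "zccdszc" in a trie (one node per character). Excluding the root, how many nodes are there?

Trace insertions, counting only characters that open a new branch:
  "zdcccss" → 7 new (z, d, c, c, c, s, s)
  "zczzdzdd" → prefix "z" already present; 7 new (c, z, z, d, z, d, d)
  "zdz" → prefix "zd" already present; 1 new (z)
  "zcdscsc" → prefix "zc" already present; 5 new (d, s, c, s, c)
  "dzszsddz" → 8 new (d, z, s, z, s, d, d, z)
  "cddzsszd" → 8 new (c, d, d, z, s, s, z, d)
  "zccdszc" → prefix "zc" already present; 5 new (c, d, s, z, c)
Total nodes = 7 + 7 + 1 + 5 + 8 + 8 + 5 = 41

41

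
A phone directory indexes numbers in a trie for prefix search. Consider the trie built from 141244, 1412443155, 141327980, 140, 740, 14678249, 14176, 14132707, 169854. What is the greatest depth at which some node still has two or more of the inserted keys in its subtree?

6

Look for the deepest trie node that still has at least two words in its subtree.
"141244" and "1412443155" agree on "141244" (6 characters) before diverging; nothing deeper is shared.
Longest shared-prefix length: 6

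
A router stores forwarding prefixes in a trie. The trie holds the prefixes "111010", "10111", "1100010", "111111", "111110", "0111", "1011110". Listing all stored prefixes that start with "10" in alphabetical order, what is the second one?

DFS of the "10" subtree visits, in order: "10111", "1011110"
Position 2: 1011110

1011110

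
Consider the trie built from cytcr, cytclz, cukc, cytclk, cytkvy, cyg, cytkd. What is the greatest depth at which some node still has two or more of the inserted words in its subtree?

The deepest shared node is where two words last agree before diverging.
"cytclk" and "cytclz" agree on "cytcl" (5 characters) before diverging; nothing deeper is shared.
Longest shared-prefix length: 5

5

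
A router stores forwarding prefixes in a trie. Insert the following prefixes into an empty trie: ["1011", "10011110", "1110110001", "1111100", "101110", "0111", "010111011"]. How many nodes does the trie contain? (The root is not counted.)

36

For each word, the new-node count is its length minus the longest prefix already in the trie:
  "1011" → 4 new (1, 0, 1, 1)
  "10011110" → prefix "10" already present; 6 new (0, 1, 1, 1, 1, 0)
  "1110110001" → prefix "1" already present; 9 new (1, 1, 0, 1, 1, 0, 0, 0, 1)
  "1111100" → prefix "111" already present; 4 new (1, 1, 0, 0)
  "101110" → prefix "1011" already present; 2 new (1, 0)
  "0111" → 4 new (0, 1, 1, 1)
  "010111011" → prefix "01" already present; 7 new (0, 1, 1, 1, 0, 1, 1)
Total nodes = 4 + 6 + 9 + 4 + 2 + 4 + 7 = 36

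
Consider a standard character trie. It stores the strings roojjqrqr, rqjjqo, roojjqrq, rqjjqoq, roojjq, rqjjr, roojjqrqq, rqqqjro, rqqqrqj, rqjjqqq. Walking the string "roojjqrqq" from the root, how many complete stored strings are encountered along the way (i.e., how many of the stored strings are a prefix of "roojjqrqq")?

Check each prefix of "roojjqrqq" against the stored set — each match is an end-marker on the path.
Prefixes of the query that are stored words: "roojjq", "roojjqrq", "roojjqrqq"
Count: 3

3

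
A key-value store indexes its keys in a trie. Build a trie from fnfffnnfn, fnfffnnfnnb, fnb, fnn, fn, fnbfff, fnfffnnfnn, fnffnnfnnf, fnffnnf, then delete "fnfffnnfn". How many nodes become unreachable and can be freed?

0

Walk "fnfffnnfn" from the leaf back toward the root, removing each node that no remaining word uses.
Every node on "fnfffnnfn" is still needed (e.g. by "fnfffnnfnnb"), so nothing is freed.
Nodes removed: 0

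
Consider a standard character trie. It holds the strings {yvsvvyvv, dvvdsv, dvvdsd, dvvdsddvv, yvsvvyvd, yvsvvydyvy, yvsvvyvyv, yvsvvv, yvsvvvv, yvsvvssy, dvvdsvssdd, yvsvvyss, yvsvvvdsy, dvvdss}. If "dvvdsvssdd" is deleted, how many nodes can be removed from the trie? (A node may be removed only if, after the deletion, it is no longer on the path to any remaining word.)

Walk "dvvdsvssdd" from the leaf back toward the root, removing each node that no remaining word uses.
The suffix "ssdd" (4 nodes) is used only by "dvvdsvssdd"; "dvvdsv" is itself a stored word, so pruning stops there.
Nodes removed: 4

4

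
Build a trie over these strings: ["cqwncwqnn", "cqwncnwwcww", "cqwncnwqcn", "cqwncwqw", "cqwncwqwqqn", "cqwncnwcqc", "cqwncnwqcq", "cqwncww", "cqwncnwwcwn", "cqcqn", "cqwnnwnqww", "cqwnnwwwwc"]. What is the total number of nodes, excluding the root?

41

Count nodes per top-level branch (shared prefixes stored once):
  'c'-branch (cqcqn, cqwncnwcqc, cqwncnwqcn, cqwncnwqcq, cqwncnwwcwn, cqwncnwwcww, cqwncwqnn, cqwncwqw, cqwncwqwqqn, cqwncww, cqwnnwnqww, cqwnnwwwwc): 41 nodes
Sum: 41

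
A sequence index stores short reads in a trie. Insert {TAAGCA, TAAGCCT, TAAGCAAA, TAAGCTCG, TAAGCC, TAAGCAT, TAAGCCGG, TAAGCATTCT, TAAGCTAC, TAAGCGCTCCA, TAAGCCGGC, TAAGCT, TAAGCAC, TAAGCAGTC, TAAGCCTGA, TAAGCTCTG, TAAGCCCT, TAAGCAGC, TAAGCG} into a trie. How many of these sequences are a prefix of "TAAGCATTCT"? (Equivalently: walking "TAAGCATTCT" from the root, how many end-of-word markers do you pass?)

3

Walk "TAAGCATTCT" from the root; an end-of-word marker is hit whenever a stored word is a prefix of "TAAGCATTCT".
Prefixes of the query that are stored words: "TAAGCA", "TAAGCAT", "TAAGCATTCT"
Count: 3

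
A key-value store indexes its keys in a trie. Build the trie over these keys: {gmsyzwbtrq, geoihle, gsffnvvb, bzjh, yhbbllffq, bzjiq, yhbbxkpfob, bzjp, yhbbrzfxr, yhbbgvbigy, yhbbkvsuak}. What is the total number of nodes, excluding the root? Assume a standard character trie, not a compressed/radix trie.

Insert word by word; a character creates a node only if that edge doesn't already exist:
  "gmsyzwbtrq" → 10 new (g, m, s, y, z, w, b, t, r, q)
  "geoihle" → prefix "g" already present; 6 new (e, o, i, h, l, e)
  "gsffnvvb" → prefix "g" already present; 7 new (s, f, f, n, v, v, b)
  "bzjh" → 4 new (b, z, j, h)
  "yhbbllffq" → 9 new (y, h, b, b, l, l, f, f, q)
  "bzjiq" → prefix "bzj" already present; 2 new (i, q)
  "yhbbxkpfob" → prefix "yhbb" already present; 6 new (x, k, p, f, o, b)
  "bzjp" → prefix "bzj" already present; 1 new (p)
  "yhbbrzfxr" → prefix "yhbb" already present; 5 new (r, z, f, x, r)
  "yhbbgvbigy" → prefix "yhbb" already present; 6 new (g, v, b, i, g, y)
  "yhbbkvsuak" → prefix "yhbb" already present; 6 new (k, v, s, u, a, k)
Total nodes = 10 + 6 + 7 + 4 + 9 + 2 + 6 + 1 + 5 + 6 + 6 = 62

62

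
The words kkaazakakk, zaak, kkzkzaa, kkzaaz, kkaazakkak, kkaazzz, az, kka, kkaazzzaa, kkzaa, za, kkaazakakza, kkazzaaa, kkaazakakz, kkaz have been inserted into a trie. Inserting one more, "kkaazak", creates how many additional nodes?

0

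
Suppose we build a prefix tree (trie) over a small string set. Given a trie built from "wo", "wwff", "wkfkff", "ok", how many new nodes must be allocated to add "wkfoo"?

Walking "wkfoo" from the root, the first 3 characters ("wkf") follow existing edges; "o" is the first miss.
So 5 − 3 = 2 new nodes.

2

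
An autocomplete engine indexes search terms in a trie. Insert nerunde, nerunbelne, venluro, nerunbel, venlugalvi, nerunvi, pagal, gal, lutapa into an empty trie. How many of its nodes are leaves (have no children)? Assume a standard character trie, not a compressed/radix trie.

8

Leaves are exactly the stored words that no other stored word extends.
Those words: "gal", "lutapa", "nerunbelne", "nerunde", "nerunvi", "pagal", "venlugalvi", "venluro"
Leaf count: 8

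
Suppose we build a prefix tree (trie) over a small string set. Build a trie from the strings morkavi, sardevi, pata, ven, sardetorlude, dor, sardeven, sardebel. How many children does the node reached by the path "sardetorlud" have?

Walk "sardetorlud" from the root, arriving at one node.
Distinct next characters after "sardetorlud": e.
That node has 1 child edge.

1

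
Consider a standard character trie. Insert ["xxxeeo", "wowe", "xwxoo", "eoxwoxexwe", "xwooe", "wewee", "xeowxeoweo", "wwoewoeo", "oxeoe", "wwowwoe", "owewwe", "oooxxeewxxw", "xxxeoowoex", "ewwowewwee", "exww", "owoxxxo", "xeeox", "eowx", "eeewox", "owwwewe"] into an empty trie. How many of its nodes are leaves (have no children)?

A leaf is a node with no children — equivalently, the end of a word that is not a proper prefix of any other stored word.
Those words: "eeewox", "eowx", "eoxwoxexwe", "ewwowewwee", "exww", "oooxxeewxxw", "owewwe", "owoxxxo", "owwwewe", "oxeoe", "wewee", "wowe", "wwoewoeo", "wwowwoe", "xeeox", "xeowxeoweo", "xwooe", "xwxoo", "xxxeeo", "xxxeoowoex"
Leaf count: 20

20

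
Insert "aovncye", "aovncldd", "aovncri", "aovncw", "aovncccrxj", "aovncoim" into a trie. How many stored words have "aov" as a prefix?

6

Filter for entries beginning with "aov":
Words under "aov": aovncccrxj, aovncldd, aovncoim, aovncri, aovncw, aovncye
Count: 6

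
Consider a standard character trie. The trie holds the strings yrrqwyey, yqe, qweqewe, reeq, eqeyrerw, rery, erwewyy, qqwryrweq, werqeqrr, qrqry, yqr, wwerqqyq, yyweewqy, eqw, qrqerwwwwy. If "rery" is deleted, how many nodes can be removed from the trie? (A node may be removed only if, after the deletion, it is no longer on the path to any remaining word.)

A node on "rery"'s path can go only if nothing else ends at it or branches off below it.
The suffix "ry" (2 nodes) is used only by "rery"; the node for "re" still has the child "e", so pruning stops there.
Nodes removed: 2

2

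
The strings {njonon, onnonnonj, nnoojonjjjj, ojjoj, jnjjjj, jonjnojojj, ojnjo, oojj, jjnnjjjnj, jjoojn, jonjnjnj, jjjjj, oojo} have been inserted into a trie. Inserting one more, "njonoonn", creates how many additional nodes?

The longest prefix of "njonoonn" already in the trie is "njono" (length 5).
New nodes needed: |"njonoonn"| − 5 = 8 − 5 = 3.

3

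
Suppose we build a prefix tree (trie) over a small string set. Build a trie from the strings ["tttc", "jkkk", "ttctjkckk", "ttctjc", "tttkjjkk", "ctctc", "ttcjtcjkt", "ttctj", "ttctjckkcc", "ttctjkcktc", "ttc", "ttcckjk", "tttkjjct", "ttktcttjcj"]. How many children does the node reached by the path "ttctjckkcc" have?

Walk "ttctjckkcc" from the root, arriving at one node.
No stored string extends past "ttctjckkcc".
That node has 0 child edges.

0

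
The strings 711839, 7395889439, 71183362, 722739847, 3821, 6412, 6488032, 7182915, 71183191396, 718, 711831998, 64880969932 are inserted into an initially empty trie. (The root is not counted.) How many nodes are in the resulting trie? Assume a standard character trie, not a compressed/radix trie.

Count nodes per top-level branch (shared prefixes stored once):
  '3'-branch (3821): 4 nodes
  '6'-branch (6412, 6488032, 64880969932): 15 nodes
  '7'-branch (71183191396, 711831998, 71183362, 711839, 718, 7182915, 722739847, 7395889439): 39 nodes
Sum: 58

58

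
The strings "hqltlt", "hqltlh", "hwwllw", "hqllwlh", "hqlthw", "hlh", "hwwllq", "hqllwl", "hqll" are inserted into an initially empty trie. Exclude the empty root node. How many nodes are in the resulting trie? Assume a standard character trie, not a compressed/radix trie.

21

Count nodes per top-level branch (shared prefixes stored once):
  'h'-branch (hlh, hqll, hqllwl, hqllwlh, hqlthw, hqltlh, hqltlt, hwwllq, hwwllw): 21 nodes
Sum: 21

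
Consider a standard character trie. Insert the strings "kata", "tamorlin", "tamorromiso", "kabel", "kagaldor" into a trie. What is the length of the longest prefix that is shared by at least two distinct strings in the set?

Equivalently: take the maximum, over all pairs, of their longest common prefix length.
"tamorlin" and "tamorromiso" agree on "tamor" (5 characters) before diverging; nothing deeper is shared.
Longest shared-prefix length: 5

5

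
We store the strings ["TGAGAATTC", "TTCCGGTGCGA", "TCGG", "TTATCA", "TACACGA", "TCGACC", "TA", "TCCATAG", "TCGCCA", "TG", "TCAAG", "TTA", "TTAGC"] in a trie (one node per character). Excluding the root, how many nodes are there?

Count nodes per top-level branch (shared prefixes stored once):
  'T'-branch (TA, TACACGA, TCAAG, TCCATAG, TCGACC, TCGCCA, TCGG, TG, TGAGAATTC, TTA, TTAGC, TTATCA, TTCCGGTGCGA): 48 nodes
Sum: 48

48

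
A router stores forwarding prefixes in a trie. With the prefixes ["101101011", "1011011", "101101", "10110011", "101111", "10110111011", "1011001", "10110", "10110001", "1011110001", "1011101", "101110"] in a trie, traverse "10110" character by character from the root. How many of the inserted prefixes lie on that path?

1

Traverse "10110" character by character; count nodes along the way that are marked as word ends.
Prefixes of the query that are stored words: "10110"
Count: 1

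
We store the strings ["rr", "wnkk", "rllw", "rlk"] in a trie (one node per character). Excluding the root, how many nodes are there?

Count nodes per top-level branch (shared prefixes stored once):
  'r'-branch (rlk, rllw, rr): 6 nodes
  'w'-branch (wnkk): 4 nodes
Sum: 10

10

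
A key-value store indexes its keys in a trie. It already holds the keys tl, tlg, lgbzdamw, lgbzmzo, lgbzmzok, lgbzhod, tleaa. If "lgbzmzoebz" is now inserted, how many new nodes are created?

Walking "lgbzmzoebz" from the root, the first 7 characters ("lgbzmzo") follow existing edges; "e" is the first miss.
So 10 − 7 = 3 new nodes.

3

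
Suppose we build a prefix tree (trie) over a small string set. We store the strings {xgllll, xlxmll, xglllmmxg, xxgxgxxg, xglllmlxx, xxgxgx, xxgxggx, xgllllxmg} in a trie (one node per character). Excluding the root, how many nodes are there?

30

For each word, the new-node count is its length minus the longest prefix already in the trie:
  "xgllll" → 6 new (x, g, l, l, l, l)
  "xlxmll" → prefix "x" already present; 5 new (l, x, m, l, l)
  "xglllmmxg" → prefix "xglll" already present; 4 new (m, m, x, g)
  "xxgxgxxg" → prefix "x" already present; 7 new (x, g, x, g, x, x, g)
  "xglllmlxx" → prefix "xglllm" already present; 3 new (l, x, x)
  "xxgxgx" → prefix "xxgxgx" already present; 0 new (none)
  "xxgxggx" → prefix "xxgxg" already present; 2 new (g, x)
  "xgllllxmg" → prefix "xgllll" already present; 3 new (x, m, g)
Total nodes = 6 + 5 + 4 + 7 + 3 + 0 + 2 + 3 = 30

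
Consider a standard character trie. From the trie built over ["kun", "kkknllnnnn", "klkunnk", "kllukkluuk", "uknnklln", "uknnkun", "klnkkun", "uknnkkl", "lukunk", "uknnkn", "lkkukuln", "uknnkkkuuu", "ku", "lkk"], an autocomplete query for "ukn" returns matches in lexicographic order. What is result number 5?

uknnkun

Filter for "ukn…" and sort: "uknnkkkuuu", "uknnkkl", "uknnklln", "uknnkn", "uknnkun"
The 5th is uknnkun.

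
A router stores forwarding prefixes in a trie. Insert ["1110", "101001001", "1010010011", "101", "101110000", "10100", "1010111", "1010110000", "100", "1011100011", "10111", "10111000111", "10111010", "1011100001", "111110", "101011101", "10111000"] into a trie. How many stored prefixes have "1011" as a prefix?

7

Walk to "1011"; the words in its subtree are exactly those with that prefix.
Matches: "10111", "10111000", "101110000", "1011100001", "1011100011", "10111000111", "10111010"
Count: 7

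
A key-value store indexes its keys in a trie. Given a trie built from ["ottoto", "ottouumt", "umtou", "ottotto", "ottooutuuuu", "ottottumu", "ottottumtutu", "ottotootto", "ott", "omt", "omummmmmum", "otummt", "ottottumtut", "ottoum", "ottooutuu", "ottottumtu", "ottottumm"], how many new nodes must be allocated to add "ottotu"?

1

The longest prefix of "ottotu" already in the trie is "ottot" (length 5).
So 6 − 5 = 1 new nodes.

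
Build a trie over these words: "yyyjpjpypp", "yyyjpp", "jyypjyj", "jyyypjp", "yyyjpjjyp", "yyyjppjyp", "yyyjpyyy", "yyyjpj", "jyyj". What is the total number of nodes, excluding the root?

Trace insertions, counting only characters that open a new branch:
  "yyyjpjpypp" → 10 new (y, y, y, j, p, j, p, y, p, p)
  "yyyjpp" → prefix "yyyjp" already present; 1 new (p)
  "jyypjyj" → 7 new (j, y, y, p, j, y, j)
  "jyyypjp" → prefix "jyy" already present; 4 new (y, p, j, p)
  "yyyjpjjyp" → prefix "yyyjpj" already present; 3 new (j, y, p)
  "yyyjppjyp" → prefix "yyyjpp" already present; 3 new (j, y, p)
  "yyyjpyyy" → prefix "yyyjp" already present; 3 new (y, y, y)
  "yyyjpj" → prefix "yyyjpj" already present; 0 new (none)
  "jyyj" → prefix "jyy" already present; 1 new (j)
Total nodes = 10 + 1 + 7 + 4 + 3 + 3 + 3 + 0 + 1 = 32

32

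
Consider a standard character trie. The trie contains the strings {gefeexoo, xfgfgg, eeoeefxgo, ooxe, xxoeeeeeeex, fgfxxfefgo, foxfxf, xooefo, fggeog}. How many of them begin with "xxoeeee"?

Traverse to the node for "xxoeeee", then collect every word in that subtree.
Matches: "xxoeeeeeeex"
Count: 1

1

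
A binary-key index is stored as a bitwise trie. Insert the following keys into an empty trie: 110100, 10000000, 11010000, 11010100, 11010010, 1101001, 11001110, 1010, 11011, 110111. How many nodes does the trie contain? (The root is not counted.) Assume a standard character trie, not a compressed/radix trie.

29

Count nodes per top-level branch (shared prefixes stored once):
  '1'-branch (10000000, 1010, 11001110, 110100, 11010000, 1101001, 11010010, 11010100, 11011, 110111): 29 nodes
Sum: 29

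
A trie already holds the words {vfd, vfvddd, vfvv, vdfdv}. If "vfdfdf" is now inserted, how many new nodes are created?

"vfd" is already a path in the trie; the remaining "fdf" must be added.
Each of the 3 remaining characters creates one node.

3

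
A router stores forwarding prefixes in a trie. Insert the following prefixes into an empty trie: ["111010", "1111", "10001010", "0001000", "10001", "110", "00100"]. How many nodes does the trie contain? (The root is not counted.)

25

Count nodes per top-level branch (shared prefixes stored once):
  '0'-branch (0001000, 00100): 10 nodes
  '1'-branch (10001, 10001010, 110, 111010, 1111): 15 nodes
Sum: 25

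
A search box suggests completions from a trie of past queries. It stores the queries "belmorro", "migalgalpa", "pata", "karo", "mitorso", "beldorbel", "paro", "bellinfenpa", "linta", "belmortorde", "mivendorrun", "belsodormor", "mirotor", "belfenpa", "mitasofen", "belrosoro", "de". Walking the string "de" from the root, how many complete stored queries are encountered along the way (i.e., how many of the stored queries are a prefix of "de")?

Check each prefix of "de" against the stored set — each match is an end-marker on the path.
Prefixes of the query that are stored words: "de"
Count: 1

1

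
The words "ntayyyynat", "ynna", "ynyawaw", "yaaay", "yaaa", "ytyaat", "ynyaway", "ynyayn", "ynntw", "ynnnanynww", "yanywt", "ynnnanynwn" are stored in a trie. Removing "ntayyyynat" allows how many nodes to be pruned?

A node on "ntayyyynat"'s path can go only if nothing else ends at it or branches off below it.
No other word shares any prefix with "ntayyyynat", so all 10 of its nodes go.
Nodes removed: 10

10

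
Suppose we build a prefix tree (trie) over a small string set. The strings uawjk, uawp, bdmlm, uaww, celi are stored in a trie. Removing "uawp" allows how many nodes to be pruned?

A node on "uawp"'s path can go only if nothing else ends at it or branches off below it.
The suffix "p" (1 node) is used only by "uawp"; the node for "uaw" still has the child "j", so pruning stops there.
Nodes removed: 1

1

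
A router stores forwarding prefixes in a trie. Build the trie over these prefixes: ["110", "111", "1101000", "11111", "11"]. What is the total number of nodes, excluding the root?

Insert word by word; a character creates a node only if that edge doesn't already exist:
  "110" → 3 new (1, 1, 0)
  "111" → prefix "11" already present; 1 new (1)
  "1101000" → prefix "110" already present; 4 new (1, 0, 0, 0)
  "11111" → prefix "111" already present; 2 new (1, 1)
  "11" → prefix "11" already present; 0 new (none)
Total nodes = 3 + 1 + 4 + 2 + 0 = 10

10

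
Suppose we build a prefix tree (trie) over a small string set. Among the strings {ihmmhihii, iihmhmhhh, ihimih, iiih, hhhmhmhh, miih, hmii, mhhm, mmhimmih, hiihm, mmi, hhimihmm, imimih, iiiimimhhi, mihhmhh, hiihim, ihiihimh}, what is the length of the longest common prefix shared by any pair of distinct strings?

The deepest shared node is where two words last agree before diverging.
"hiihim" and "hiihm" agree on "hiih" (4 characters) before diverging; nothing deeper is shared.
Longest shared-prefix length: 4

4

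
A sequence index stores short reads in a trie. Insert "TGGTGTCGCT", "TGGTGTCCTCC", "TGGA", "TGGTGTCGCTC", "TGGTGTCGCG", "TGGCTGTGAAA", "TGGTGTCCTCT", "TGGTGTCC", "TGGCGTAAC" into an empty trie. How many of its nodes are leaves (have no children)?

7

Leaves are exactly the stored words that no other stored word extends.
Those words: "TGGA", "TGGCGTAAC", "TGGCTGTGAAA", "TGGTGTCCTCC", "TGGTGTCCTCT", "TGGTGTCGCG", "TGGTGTCGCTC"
Leaf count: 7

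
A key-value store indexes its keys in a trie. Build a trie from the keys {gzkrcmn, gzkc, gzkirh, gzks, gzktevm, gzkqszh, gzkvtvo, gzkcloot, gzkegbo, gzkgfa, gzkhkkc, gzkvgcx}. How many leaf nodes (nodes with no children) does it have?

11

Leaves are exactly the stored words that no other stored word extends.
Those words: "gzkcloot", "gzkegbo", "gzkgfa", "gzkhkkc", "gzkirh", "gzkqszh", "gzkrcmn", "gzks", "gzktevm", "gzkvgcx", "gzkvtvo"
Leaf count: 11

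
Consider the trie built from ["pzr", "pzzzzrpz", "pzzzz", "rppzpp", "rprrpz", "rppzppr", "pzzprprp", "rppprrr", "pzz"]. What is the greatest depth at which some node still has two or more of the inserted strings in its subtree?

6

Look for the deepest trie node that still has at least two words in its subtree.
"rppzpp" and "rppzppr" agree on "rppzpp" (6 characters) before diverging; nothing deeper is shared.
Longest shared-prefix length: 6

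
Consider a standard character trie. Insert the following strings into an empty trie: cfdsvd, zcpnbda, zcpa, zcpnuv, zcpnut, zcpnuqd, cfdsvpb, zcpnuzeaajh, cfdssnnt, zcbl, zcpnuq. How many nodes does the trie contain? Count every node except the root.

33

Count nodes per top-level branch (shared prefixes stored once):
  'c'-branch (cfdssnnt, cfdsvd, cfdsvpb): 12 nodes
  'z'-branch (zcbl, zcpa, zcpnbda, zcpnuq, zcpnuqd, zcpnut, zcpnuv, zcpnuzeaajh): 21 nodes
Sum: 33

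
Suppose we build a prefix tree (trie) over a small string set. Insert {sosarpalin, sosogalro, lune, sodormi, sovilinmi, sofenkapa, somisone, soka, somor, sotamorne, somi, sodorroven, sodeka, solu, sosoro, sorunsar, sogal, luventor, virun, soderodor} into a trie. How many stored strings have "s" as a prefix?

Filter for entries beginning with "s":
Words under "s": sodeka, soderodor, sodormi, sodorroven, sofenkapa, sogal, soka, solu, somi, somisone, somor, sorunsar, sosarpalin, sosogalro, sosoro, sotamorne, sovilinmi
Count: 17

17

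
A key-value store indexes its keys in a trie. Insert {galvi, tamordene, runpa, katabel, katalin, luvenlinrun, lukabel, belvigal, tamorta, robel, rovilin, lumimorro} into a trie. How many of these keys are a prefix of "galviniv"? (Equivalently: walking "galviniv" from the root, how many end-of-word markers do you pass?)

Walk "galviniv" from the root; an end-of-word marker is hit whenever a stored word is a prefix of "galviniv".
Prefixes of the query that are stored words: "galvi"
Count: 1

1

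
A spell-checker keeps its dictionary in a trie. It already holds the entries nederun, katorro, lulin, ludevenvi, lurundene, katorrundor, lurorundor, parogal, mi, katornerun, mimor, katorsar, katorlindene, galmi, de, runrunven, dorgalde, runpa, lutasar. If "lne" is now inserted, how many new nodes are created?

Walking "lne" from the root, the first 1 characters ("l") follow existing edges; "n" is the first miss.
Each of the 2 remaining characters creates one node.

2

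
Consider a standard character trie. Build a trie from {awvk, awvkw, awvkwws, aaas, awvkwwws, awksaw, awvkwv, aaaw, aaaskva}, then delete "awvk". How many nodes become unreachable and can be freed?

0

Walk "awvk" from the leaf back toward the root, removing each node that no remaining word uses.
Every node on "awvk" is still needed (e.g. by "awvkw"), so nothing is freed.
Nodes removed: 0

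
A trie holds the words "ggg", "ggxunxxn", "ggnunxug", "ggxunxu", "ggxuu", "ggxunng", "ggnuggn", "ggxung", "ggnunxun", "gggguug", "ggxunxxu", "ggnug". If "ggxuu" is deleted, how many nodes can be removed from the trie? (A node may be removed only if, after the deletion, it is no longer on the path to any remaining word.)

After clearing the end-marker at "ggxuu", prune upward until reaching a node still needed by another word.
The suffix "u" (1 node) is used only by "ggxuu"; the node for "ggxu" still has the child "n", so pruning stops there.
Nodes removed: 1

1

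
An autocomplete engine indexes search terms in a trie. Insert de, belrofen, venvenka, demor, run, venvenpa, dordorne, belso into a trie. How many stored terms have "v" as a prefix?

Walk to "v"; the words in its subtree are exactly those with that prefix.
Matches: "venvenka", "venvenpa"
Count: 2

2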